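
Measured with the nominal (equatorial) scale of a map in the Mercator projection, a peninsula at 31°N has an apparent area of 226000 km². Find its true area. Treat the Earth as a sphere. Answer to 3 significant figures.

For Mercator, h = k = sec φ (a conformal cylindrical projection has a single point scale, 1/cos φ).
Areal scale = k² = sec²φ = 1/cos²(31°) = 1/0.8572² = 1.361.
True area = apparent / (areal scale) = 226000 / 1.361 ≈ 166000 km².

166000 km²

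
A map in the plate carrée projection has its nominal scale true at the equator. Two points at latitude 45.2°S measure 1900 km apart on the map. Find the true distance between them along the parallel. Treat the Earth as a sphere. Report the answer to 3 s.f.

In the plate carrée (x = Rλ, y = Rφ), meridians are true-scale (h = 1) and parallels are stretched by k = sec φ.
Along the parallel at 45.2°, map distances are exaggerated by k = sec 45.2° = 1.419.
True distance = 1900 / 1.419 = 1900 × cos 45.2° ≈ 1340 km.

1340 km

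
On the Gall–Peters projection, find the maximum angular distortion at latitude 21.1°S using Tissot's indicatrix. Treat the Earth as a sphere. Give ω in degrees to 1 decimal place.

Gall–Peters is a cylindrical equal-area projection with standard parallels at ±45°. For cylindrical equal-area with standard parallel φ₀, h = cos φ / cos φ₀ and k = cos φ₀ / cos φ, so h·k = 1.
At 21.1°: h = 1.319, k = 0.7579; principal scales a = 1.319, b = 0.7579.
sin(ω/2) = (a − b)/(a + b) = 0.5615/2.077 = 0.2703, so ω = 2 arcsin(0.2703) ≈ 31.4°.

31.4°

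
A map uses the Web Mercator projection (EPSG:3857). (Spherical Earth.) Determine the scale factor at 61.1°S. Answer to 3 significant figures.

Mercator is conformal, so the point scale is isotropic: h = k = sec φ = 1/cos φ.
k = 1/cos 61.1° = 1/0.4833 = 2.069.

2.07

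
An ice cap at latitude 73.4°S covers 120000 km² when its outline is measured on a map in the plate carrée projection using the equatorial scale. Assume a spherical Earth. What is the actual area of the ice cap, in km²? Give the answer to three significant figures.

34300 km²

In the plate carrée (x = Rλ, y = Rφ), meridians are true-scale (h = 1) and parallels are stretched by k = sec φ.
Areal scale = h·k = 1 × sec φ; at 73.4°, h = 1.000, k = 3.500, so h·k = 3.500.
True area = apparent / (areal scale) = 120000 / 3.500 ≈ 34300 km².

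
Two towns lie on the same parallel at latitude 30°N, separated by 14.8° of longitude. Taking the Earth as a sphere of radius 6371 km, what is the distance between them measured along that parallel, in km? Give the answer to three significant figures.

Arc length along a parallel = R cos φ · Δλ (with Δλ in radians).
= 6371 × cos 30° × (14.8° × π/180) = 6371 × 0.8660 × 0.2583 ≈ 1430 km.

1430 km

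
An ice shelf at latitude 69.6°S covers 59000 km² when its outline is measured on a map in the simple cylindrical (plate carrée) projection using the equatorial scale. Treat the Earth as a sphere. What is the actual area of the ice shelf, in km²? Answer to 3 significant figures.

Plate carrée maps x = Rλ, y = Rφ. The meridian scale is h = 1 and the parallel scale is k = 1/cos φ = sec φ.
Areal scale = h·k = 1 × sec φ; at 69.6°, h = 1.000, k = 2.869, so h·k = 2.869.
True area = apparent / (areal scale) = 59000 / 2.869 ≈ 20600 km².

20600 km²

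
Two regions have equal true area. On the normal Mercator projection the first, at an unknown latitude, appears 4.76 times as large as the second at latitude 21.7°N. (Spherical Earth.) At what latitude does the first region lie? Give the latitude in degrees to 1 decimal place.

On Mercator, (apparent₁)/(apparent₂) = sec²φ₁ / sec²φ₂ when true areas are equal.
cos²φ₂ / cos²φ₁ = 4.76  ⇒  cos φ₁ = cos 21.7° / √4.76 = 0.9291/2.182 = 0.4259.
φ₁ = arccos(0.4259) ≈ 64.8°.

64.8°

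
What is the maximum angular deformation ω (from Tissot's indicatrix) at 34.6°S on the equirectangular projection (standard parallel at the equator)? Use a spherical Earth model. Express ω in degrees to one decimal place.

11.1°

For the equirectangular projection with φ₀ = 0 (plate carrée), h = 1 along meridians and k = sec φ along parallels.
At 34.6°: h = 1.000, k = 1.215; principal scales a = 1.215, b = 1.000.
sin(ω/2) = (a − b)/(a + b) = 0.2149/2.215 = 0.09701, so ω = 2 arcsin(0.09701) ≈ 11.1°.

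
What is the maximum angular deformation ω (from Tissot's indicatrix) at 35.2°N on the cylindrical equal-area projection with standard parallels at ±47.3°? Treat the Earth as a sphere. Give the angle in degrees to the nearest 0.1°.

21.2°

Cylindrical equal-area (φ₀ = 47.3°): h = cos φ / cos 47.3° along meridians, k = cos 47.3° / cos φ along parallels; h·k = 1.
At 35.2°: h = 1.205, k = 0.8299; principal scales a = 1.205, b = 0.8299.
sin(ω/2) = (a − b)/(a + b) = 0.3750/2.035 = 0.1843, so ω = 2 arcsin(0.1843) ≈ 21.2°.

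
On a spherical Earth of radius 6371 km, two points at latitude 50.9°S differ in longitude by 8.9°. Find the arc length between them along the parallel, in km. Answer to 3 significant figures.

Arc length along a parallel = R cos φ · Δλ (with Δλ in radians).
= 6371 × cos 50.9° × (8.9° × π/180) = 6371 × 0.6307 × 0.1553 ≈ 624 km.

624 km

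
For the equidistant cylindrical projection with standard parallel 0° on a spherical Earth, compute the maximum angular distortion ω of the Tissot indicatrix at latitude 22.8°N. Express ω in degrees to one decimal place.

4.7°

Plate carrée maps x = Rλ, y = Rφ. The meridian scale is h = 1 and the parallel scale is k = 1/cos φ = sec φ.
At 22.8°: h = 1.000, k = 1.085; principal scales a = 1.085, b = 1.000.
sin(ω/2) = (a − b)/(a + b) = 0.08476/2.085 = 0.04066, so ω = 2 arcsin(0.04066) ≈ 4.7°.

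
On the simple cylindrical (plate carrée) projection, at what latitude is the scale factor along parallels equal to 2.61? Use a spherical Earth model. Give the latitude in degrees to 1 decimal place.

67.5°

Plate carrée: h = 1, k = sec φ along parallels.
sec φ = 2.61  ⇒  cos φ = 0.3831  ⇒  φ ≈ 67.5°.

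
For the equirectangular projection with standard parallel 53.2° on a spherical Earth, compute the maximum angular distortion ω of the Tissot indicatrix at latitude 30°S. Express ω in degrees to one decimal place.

21.0°

In the equirectangular projection with standard parallel φ₀ = 53.2° (x = Rλ cos φ₀, y = Rφ), meridians are true-scale (h = 1) and the parallel scale is k = cos φ₀ / cos φ.
At 30°: h = 1.000, k = 0.6917; principal scales a = 1.000, b = 0.6917.
sin(ω/2) = (a − b)/(a + b) = 0.3083/1.692 = 0.1822, so ω = 2 arcsin(0.1822) ≈ 21.0°.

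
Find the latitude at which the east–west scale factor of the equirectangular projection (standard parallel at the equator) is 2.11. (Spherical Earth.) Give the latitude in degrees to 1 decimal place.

Plate carrée: h = 1, k = sec φ along parallels.
sec φ = 2.11  ⇒  cos φ = 0.4739  ⇒  φ ≈ 61.7°.

61.7°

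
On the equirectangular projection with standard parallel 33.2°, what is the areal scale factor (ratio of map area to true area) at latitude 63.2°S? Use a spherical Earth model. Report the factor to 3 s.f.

The equidistant cylindrical projection with φ₀ = 33.2° has h = 1 (meridians true) and k = cos φ₀ / cos φ along parallels.
Areal scale = h·k = 1 × cos φ₀ / cos φ; at 63.2°, h = 1.000, k = 1.856, so h·k = 1.856.

1.86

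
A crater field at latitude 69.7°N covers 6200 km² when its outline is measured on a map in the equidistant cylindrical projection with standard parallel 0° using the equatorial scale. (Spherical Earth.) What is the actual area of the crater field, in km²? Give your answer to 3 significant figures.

2150 km²

In the plate carrée (x = Rλ, y = Rφ), meridians are true-scale (h = 1) and parallels are stretched by k = sec φ.
Areal scale = h·k = 1 × sec φ; at 69.7°, h = 1.000, k = 2.882, so h·k = 2.882.
True area = apparent / (areal scale) = 6200 / 2.882 ≈ 2150 km².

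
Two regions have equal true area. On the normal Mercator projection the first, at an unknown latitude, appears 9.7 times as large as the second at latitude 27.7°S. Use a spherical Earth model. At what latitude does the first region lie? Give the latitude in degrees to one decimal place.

On Mercator, (apparent₁)/(apparent₂) = sec²φ₁ / sec²φ₂ when true areas are equal.
cos²φ₂ / cos²φ₁ = 9.7  ⇒  cos φ₁ = cos 27.7° / √9.7 = 0.8854/3.114 = 0.2843.
φ₁ = arccos(0.2843) ≈ 73.5°.

73.5°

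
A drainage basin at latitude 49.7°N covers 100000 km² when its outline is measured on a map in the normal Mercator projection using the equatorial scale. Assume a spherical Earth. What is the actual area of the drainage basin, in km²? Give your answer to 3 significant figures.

The Mercator projection is conformal; its linear scale factor is the same in every direction and equals sec φ = 1/cos φ.
Areal scale = k² = sec²φ = 1/cos²(49.7°) = 1/0.6468² = 2.390.
True area = apparent / (areal scale) = 100000 / 2.390 ≈ 41800 km².

41800 km²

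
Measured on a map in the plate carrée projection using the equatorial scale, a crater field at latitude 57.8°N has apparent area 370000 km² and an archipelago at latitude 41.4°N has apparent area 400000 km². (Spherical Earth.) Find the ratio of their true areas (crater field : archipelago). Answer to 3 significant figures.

Plate carrée has h = 1 and k = sec φ, giving areal scale sec φ; true area = (apparent area) · cos φ.
True area of crater field: 370000 × cos(57.8°) = 370000 × 0.5329 = 197200 km².
True area of archipelago: 400000 × cos(41.4°) = 400000 × 0.7501 = 300000 km².
Ratio = 197200 / 300000 ≈ 0.657.

0.657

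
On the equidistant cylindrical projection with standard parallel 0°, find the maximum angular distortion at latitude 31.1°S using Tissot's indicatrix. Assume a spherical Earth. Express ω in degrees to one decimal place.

8.9°

In the plate carrée (x = Rλ, y = Rφ), meridians are true-scale (h = 1) and parallels are stretched by k = sec φ.
At 31.1°: h = 1.000, k = 1.168; principal scales a = 1.168, b = 1.000.
sin(ω/2) = (a − b)/(a + b) = 0.1679/2.168 = 0.07743, so ω = 2 arcsin(0.07743) ≈ 8.9°.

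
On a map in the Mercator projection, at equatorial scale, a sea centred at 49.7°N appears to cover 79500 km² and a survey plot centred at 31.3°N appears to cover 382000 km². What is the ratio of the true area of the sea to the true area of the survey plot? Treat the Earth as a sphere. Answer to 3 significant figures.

Since Mercator area scale is 1/cos²φ, the true area equals the apparent area multiplied by cos²φ.
True area of sea: 79500 × cos²(49.7°) = 79500 × 0.4183 = 33260 km².
True area of survey plot: 382000 × cos²(31.3°) = 382000 × 0.7301 = 278900 km².
Ratio = 33260 / 278900 ≈ 0.119.

0.119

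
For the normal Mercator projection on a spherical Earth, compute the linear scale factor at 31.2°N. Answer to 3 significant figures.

Mercator is conformal, so the point scale is isotropic: h = k = sec φ = 1/cos φ.
k = 1/cos 31.2° = 1/0.8554 = 1.169.

1.17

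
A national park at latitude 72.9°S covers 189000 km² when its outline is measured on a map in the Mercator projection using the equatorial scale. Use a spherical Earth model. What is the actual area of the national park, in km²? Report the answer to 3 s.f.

Mercator is conformal, so the point scale is isotropic: h = k = sec φ = 1/cos φ.
Areal scale = k² = sec²φ = 1/cos²(72.9°) = 1/0.2940² = 11.57.
True area = apparent / (areal scale) = 189000 / 11.57 ≈ 16300 km².

16300 km²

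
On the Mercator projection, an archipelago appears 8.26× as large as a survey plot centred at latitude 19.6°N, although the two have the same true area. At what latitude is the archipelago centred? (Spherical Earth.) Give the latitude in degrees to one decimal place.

On Mercator, (apparent₁)/(apparent₂) = sec²φ₁ / sec²φ₂ when true areas are equal.
cos²φ₂ / cos²φ₁ = 8.26  ⇒  cos φ₁ = cos 19.6° / √8.26 = 0.9421/2.874 = 0.3278.
φ₁ = arccos(0.3278) ≈ 70.9°.

70.9°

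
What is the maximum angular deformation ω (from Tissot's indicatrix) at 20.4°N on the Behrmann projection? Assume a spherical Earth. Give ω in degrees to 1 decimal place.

Behrmann is a cylindrical equal-area projection with standard parallels at ±30°. A cylindrical equal-area projection with standard parallel φ₀ has meridian scale h = cos φ / cos φ₀ and parallel scale k = cos φ₀ / cos φ (so areas are preserved, h·k = 1).
At 20.4°: h = 1.082, k = 0.9240; principal scales a = 1.082, b = 0.9240.
sin(ω/2) = (a − b)/(a + b) = 0.1583/2.006 = 0.07891, so ω = 2 arcsin(0.07891) ≈ 9.1°.

9.1°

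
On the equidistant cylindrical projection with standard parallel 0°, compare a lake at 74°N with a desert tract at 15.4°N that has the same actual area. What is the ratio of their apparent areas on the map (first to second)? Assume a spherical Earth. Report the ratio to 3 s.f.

In the plate carrée (x = Rλ, y = Rφ), meridians are true-scale (h = 1) and parallels are stretched by k = sec φ.
Areal scale at 74°: h·k = 1.000 × 3.628 = 3.628.
Areal scale at 15.4°: h·k = 1.000 × 1.037 = 1.037.
Ratio = 3.628/1.037 ≈ 3.50.

3.50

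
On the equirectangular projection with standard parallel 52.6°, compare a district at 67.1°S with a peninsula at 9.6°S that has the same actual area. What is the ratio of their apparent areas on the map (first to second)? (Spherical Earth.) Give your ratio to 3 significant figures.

2.53

In the equirectangular projection with standard parallel φ₀ = 52.6° (x = Rλ cos φ₀, y = Rφ), meridians are true-scale (h = 1) and the parallel scale is k = cos φ₀ / cos φ.
Areal scale at 67.1°: h·k = 1.000 × 1.561 = 1.561.
Areal scale at 9.6°: h·k = 1.000 × 0.6160 = 0.6160.
Ratio = 1.561/0.6160 ≈ 2.53.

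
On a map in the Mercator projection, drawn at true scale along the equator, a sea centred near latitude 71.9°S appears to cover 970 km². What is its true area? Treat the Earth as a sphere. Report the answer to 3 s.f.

93.6 km²

For Mercator, h = k = sec φ (a conformal cylindrical projection has a single point scale, 1/cos φ).
Areal scale = k² = sec²φ = 1/cos²(71.9°) = 1/0.3107² = 10.36.
True area = apparent / (areal scale) = 970 / 10.36 ≈ 93.6 km².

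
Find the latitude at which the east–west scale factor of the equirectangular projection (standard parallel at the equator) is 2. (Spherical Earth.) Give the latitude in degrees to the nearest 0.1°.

Plate carrée: h = 1, k = sec φ along parallels.
sec φ = 2  ⇒  cos φ = 0.5000  ⇒  φ ≈ 60.0°.

60.0°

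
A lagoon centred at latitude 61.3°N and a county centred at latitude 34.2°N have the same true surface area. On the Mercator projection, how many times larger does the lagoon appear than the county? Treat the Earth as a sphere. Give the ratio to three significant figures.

On Mercator, area is exaggerated by sec²φ = 1/cos²φ.
At 61.3°: sec²(61.3°) = 1/0.4802² = 4.336.
At 34.2°: sec²(34.2°) = 1/0.8271² = 1.462.
Ratio = 4.336/1.462 = cos²(34.2°)/cos²(61.3°) ≈ 2.97.

2.97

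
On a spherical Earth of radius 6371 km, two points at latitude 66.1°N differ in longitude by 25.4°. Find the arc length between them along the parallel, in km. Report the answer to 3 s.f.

1140 km

Arc length along a parallel = R cos φ · Δλ (with Δλ in radians).
= 6371 × cos 66.1° × (25.4° × π/180) = 6371 × 0.4051 × 0.4433 ≈ 1140 km.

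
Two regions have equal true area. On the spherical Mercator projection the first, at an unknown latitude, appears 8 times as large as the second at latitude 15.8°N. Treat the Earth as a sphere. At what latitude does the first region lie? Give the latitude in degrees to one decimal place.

For equal true areas on Mercator, apparent areas scale as sec²φ, so the ratio is cos²φ₂ / cos²φ₁.
cos²φ₂ / cos²φ₁ = 8  ⇒  cos φ₁ = cos 15.8° / √8 = 0.9622/2.828 = 0.3402.
φ₁ = arccos(0.3402) ≈ 70.1°.

70.1°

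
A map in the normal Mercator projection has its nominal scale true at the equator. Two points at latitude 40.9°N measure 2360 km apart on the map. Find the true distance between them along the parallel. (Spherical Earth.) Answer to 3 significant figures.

The Mercator projection is conformal; its linear scale factor is the same in every direction and equals sec φ = 1/cos φ.
Along the parallel at 40.9°, map distances are exaggerated by k = sec 40.9° = 1.323.
True distance = 2360 / 1.323 = 2360 × cos 40.9° ≈ 1780 km.

1780 km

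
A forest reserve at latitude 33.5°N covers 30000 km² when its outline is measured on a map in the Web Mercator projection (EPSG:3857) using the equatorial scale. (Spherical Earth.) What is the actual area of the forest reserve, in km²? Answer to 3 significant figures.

For Mercator, h = k = sec φ (a conformal cylindrical projection has a single point scale, 1/cos φ).
Areal scale = k² = sec²φ = 1/cos²(33.5°) = 1/0.8339² = 1.438.
True area = apparent / (areal scale) = 30000 / 1.438 ≈ 20900 km².

20900 km²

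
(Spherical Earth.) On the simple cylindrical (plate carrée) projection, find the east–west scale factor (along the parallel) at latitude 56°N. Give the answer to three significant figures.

For the equirectangular projection with φ₀ = 0 (plate carrée), h = 1 along meridians and k = sec φ along parallels.
k = 1/cos 56° = 1/0.5592 = 1.788.

1.79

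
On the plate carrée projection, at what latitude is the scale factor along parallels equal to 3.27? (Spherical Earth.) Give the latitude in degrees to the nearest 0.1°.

72.2°

Plate carrée: h = 1, k = sec φ along parallels.
sec φ = 3.27  ⇒  cos φ = 0.3058  ⇒  φ ≈ 72.2°.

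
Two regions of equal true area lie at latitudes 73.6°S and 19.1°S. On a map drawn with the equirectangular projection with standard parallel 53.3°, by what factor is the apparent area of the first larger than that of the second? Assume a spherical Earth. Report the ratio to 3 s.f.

3.35

The equidistant cylindrical projection with φ₀ = 53.3° has h = 1 (meridians true) and k = cos φ₀ / cos φ along parallels.
Areal scale at 73.6°: h·k = 1.000 × 2.117 = 2.117.
Areal scale at 19.1°: h·k = 1.000 × 0.6324 = 0.6324.
Ratio = 2.117/0.6324 ≈ 3.35.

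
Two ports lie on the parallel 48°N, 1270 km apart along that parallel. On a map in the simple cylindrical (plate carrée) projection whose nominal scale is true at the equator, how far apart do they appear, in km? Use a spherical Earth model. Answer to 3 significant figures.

1900 km

For the equirectangular projection with φ₀ = 0 (plate carrée), h = 1 along meridians and k = sec φ along parallels.
Along the parallel, k = sec 48° = 1/0.6691 = 1.494.
Map distance = 1270 × 1.494 ≈ 1900 km.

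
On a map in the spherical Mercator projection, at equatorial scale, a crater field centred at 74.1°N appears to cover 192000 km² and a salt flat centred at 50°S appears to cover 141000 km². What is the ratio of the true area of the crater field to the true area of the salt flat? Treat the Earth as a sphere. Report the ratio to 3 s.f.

0.247

Mercator's areal exaggeration is sec²φ; hence true area = (apparent area) · cos²φ.
True area of crater field: 192000 × cos²(74.1°) = 192000 × 0.07505 = 14410 km².
True area of salt flat: 141000 × cos²(50°) = 141000 × 0.4132 = 58260 km².
Ratio = 14410 / 58260 ≈ 0.247.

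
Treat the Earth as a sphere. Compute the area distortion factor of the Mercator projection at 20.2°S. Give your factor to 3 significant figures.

1.14

For Mercator, h = k = sec φ (a conformal cylindrical projection has a single point scale, 1/cos φ).
Areal scale = k² = sec²φ = 1/cos²(20.2°) = 1/0.9385² = 1.135.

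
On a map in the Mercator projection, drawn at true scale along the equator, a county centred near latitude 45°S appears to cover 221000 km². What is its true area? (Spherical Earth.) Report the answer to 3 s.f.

111000 km²

For Mercator, h = k = sec φ (a conformal cylindrical projection has a single point scale, 1/cos φ).
Areal scale = k² = sec²φ = 1/cos²(45°) = 1/0.7071² = 2.000.
True area = apparent / (areal scale) = 221000 / 2.000 ≈ 111000 km².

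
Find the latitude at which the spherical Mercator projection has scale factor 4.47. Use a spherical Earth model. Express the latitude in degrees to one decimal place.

Mercator scale is k = sec φ = 1/cos φ.
1/cos φ = 4.47  ⇒  cos φ = 0.2237  ⇒  φ = arccos(0.2237) ≈ 77.1°.

77.1°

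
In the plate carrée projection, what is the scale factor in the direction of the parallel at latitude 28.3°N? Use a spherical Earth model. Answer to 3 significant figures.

In the plate carrée (x = Rλ, y = Rφ), meridians are true-scale (h = 1) and parallels are stretched by k = sec φ.
k = 1/cos 28.3° = 1/0.8805 = 1.136.

1.14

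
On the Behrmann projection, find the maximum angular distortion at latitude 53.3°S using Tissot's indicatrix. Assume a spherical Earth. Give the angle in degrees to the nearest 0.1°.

The Behrmann projection is cylindrical equal-area with φ₀ = 30°. For cylindrical equal-area with standard parallel φ₀, h = cos φ / cos φ₀ and k = cos φ₀ / cos φ, so h·k = 1.
At 53.3°: h = 0.6901, k = 1.449; principal scales a = 1.449, b = 0.6901.
sin(ω/2) = (a − b)/(a + b) = 0.7590/2.139 = 0.3548, so ω = 2 arcsin(0.3548) ≈ 41.6°.

41.6°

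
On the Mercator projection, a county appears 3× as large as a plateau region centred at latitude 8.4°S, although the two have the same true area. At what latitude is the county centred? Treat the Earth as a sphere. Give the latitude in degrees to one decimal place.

55.2°

On Mercator, (apparent₁)/(apparent₂) = sec²φ₁ / sec²φ₂ when true areas are equal.
cos²φ₂ / cos²φ₁ = 3  ⇒  cos φ₁ = cos 8.4° / √3 = 0.9893/1.732 = 0.5712.
φ₁ = arccos(0.5712) ≈ 55.2°.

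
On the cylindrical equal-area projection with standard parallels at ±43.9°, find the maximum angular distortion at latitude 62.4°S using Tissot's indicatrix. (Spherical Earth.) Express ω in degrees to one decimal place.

For cylindrical equal-area with standard parallel φ₀, h = cos φ / cos φ₀ and k = cos φ₀ / cos φ, so h·k = 1.
At 62.4°: h = 0.6430, k = 1.555; principal scales a = 1.555, b = 0.6430.
sin(ω/2) = (a − b)/(a + b) = 0.9123/2.198 = 0.4150, so ω = 2 arcsin(0.4150) ≈ 49.0°.

49.0°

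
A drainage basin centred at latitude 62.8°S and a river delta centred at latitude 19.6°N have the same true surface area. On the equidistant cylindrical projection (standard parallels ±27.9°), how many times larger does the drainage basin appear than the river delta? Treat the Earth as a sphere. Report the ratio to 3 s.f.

With standard parallel φ₀ = 27.9°, the equirectangular projection gives x = Rλ cos φ₀, y = Rφ, so h = 1 and k = cos 27.9° / cos φ.
Areal scale at 62.8°: h·k = 1.000 × 1.933 = 1.933.
Areal scale at 19.6°: h·k = 1.000 × 0.9381 = 0.9381.
Ratio = 1.933/0.9381 ≈ 2.06.

2.06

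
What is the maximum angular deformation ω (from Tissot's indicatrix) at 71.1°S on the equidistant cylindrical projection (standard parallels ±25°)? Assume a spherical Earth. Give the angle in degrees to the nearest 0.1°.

56.5°

In the equirectangular projection with standard parallel φ₀ = 25° (x = Rλ cos φ₀, y = Rφ), meridians are true-scale (h = 1) and the parallel scale is k = cos φ₀ / cos φ.
At 71.1°: h = 1.000, k = 2.798; principal scales a = 2.798, b = 1.000.
sin(ω/2) = (a − b)/(a + b) = 1.798/3.798 = 0.4734, so ω = 2 arcsin(0.4734) ≈ 56.5°.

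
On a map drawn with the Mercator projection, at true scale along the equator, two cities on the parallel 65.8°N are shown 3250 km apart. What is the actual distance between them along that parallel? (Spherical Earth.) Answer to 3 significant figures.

1330 km

Mercator is conformal, so the point scale is isotropic: h = k = sec φ = 1/cos φ.
Along the parallel at 65.8°, map distances are exaggerated by k = sec 65.8° = 2.439.
True distance = 3250 / 2.439 = 3250 × cos 65.8° ≈ 1330 km.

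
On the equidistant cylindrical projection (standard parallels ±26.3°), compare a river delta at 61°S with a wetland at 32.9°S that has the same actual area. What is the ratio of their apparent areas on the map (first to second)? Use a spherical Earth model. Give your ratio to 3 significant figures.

1.73

With standard parallel φ₀ = 26.3°, the equirectangular projection gives x = Rλ cos φ₀, y = Rφ, so h = 1 and k = cos 26.3° / cos φ.
Areal scale at 61°: h·k = 1.000 × 1.849 = 1.849.
Areal scale at 32.9°: h·k = 1.000 × 1.068 = 1.068.
Ratio = 1.849/1.068 ≈ 1.73.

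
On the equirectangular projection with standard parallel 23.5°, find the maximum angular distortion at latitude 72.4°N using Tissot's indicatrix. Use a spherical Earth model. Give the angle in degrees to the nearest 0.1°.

The equidistant cylindrical projection with φ₀ = 23.5° has h = 1 (meridians true) and k = cos φ₀ / cos φ along parallels.
At 72.4°: h = 1.000, k = 3.033; principal scales a = 3.033, b = 1.000.
sin(ω/2) = (a − b)/(a + b) = 2.033/4.033 = 0.5041, so ω = 2 arcsin(0.5041) ≈ 60.5°.

60.5°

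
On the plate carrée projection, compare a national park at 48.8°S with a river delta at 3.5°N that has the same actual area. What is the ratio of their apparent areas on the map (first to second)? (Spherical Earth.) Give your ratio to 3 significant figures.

1.52

Plate carrée maps x = Rλ, y = Rφ. The meridian scale is h = 1 and the parallel scale is k = 1/cos φ = sec φ.
Areal scale at 48.8°: h·k = 1.000 × 1.518 = 1.518.
Areal scale at 3.5°: h·k = 1.000 × 1.002 = 1.002.
Ratio = 1.518/1.002 ≈ 1.52.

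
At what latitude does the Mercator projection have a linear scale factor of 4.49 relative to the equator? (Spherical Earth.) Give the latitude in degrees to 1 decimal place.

Mercator scale is k = sec φ = 1/cos φ.
1/cos φ = 4.49  ⇒  cos φ = 0.2227  ⇒  φ = arccos(0.2227) ≈ 77.1°.

77.1°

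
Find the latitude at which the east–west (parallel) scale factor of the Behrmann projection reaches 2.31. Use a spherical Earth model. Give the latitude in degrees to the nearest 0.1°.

Behrmann is a cylindrical equal-area projection with standard parallels at ±30°. Cylindrical equal-area (φ₀ = 30°): h = cos φ / cos 30° along meridians, k = cos 30° / cos φ along parallels; h·k = 1.
k = cos φ₀ / cos φ = 2.31  ⇒  cos φ = cos 30° / 2.31 = 0.3749.
φ = arccos(0.3749) ≈ 68.0°.

68.0°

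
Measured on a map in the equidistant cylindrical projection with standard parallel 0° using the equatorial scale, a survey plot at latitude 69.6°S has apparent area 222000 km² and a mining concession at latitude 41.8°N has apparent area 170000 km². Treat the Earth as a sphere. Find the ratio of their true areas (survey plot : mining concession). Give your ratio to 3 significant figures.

0.611

Plate carrée has h = 1 and k = sec φ, giving areal scale sec φ; true area = (apparent area) · cos φ.
True area of survey plot: 222000 × cos(69.6°) = 222000 × 0.3486 = 77380 km².
True area of mining concession: 170000 × cos(41.8°) = 170000 × 0.7455 = 126700 km².
Ratio = 77380 / 126700 ≈ 0.611.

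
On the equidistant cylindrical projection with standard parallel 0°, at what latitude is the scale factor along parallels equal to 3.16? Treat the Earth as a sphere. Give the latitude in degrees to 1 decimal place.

Plate carrée: h = 1, k = sec φ along parallels.
sec φ = 3.16  ⇒  cos φ = 0.3165  ⇒  φ ≈ 71.6°.

71.6°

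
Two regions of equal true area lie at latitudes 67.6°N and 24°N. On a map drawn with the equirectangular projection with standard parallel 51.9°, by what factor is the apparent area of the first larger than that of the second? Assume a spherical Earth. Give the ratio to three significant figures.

2.40

In the equirectangular projection with standard parallel φ₀ = 51.9° (x = Rλ cos φ₀, y = Rφ), meridians are true-scale (h = 1) and the parallel scale is k = cos φ₀ / cos φ.
Areal scale at 67.6°: h·k = 1.000 × 1.619 = 1.619.
Areal scale at 24°: h·k = 1.000 × 0.6754 = 0.6754.
Ratio = 1.619/0.6754 ≈ 2.40.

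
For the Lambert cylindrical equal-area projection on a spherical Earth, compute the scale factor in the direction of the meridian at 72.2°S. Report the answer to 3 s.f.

The Lambert cylindrical equal-area projection is the cylindrical equal-area projection with its standard parallel at the equator (φ₀ = 0). Cylindrical equal-area (φ₀ = 0°): h = cos φ / cos 0° along meridians, k = cos 0° / cos φ along parallels; h·k = 1.
h = cos 72.2° / cos 0° = 0.3057/1.000 = 0.3057.

0.306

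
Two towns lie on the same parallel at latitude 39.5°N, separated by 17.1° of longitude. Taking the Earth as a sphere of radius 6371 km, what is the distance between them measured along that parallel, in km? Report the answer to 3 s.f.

1470 km

Arc length along a parallel = R cos φ · Δλ (with Δλ in radians).
= 6371 × cos 39.5° × (17.1° × π/180) = 6371 × 0.7716 × 0.2985 ≈ 1470 km.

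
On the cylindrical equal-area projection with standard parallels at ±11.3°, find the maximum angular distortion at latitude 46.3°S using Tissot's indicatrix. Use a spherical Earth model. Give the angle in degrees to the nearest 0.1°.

A cylindrical equal-area projection with standard parallel φ₀ has meridian scale h = cos φ / cos φ₀ and parallel scale k = cos φ₀ / cos φ (so areas are preserved, h·k = 1).
At 46.3°: h = 0.7045, k = 1.419; principal scales a = 1.419, b = 0.7045.
sin(ω/2) = (a − b)/(a + b) = 0.7148/2.124 = 0.3366, so ω = 2 arcsin(0.3366) ≈ 39.3°.

39.3°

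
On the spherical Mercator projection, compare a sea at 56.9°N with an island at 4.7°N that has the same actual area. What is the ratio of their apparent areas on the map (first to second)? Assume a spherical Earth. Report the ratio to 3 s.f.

3.33

On Mercator, area is exaggerated by sec²φ = 1/cos²φ.
At 56.9°: sec²(56.9°) = 1/0.5461² = 3.353.
At 4.7°: sec²(4.7°) = 1/0.9966² = 1.007.
Ratio = 3.353/1.007 = cos²(4.7°)/cos²(56.9°) ≈ 3.33.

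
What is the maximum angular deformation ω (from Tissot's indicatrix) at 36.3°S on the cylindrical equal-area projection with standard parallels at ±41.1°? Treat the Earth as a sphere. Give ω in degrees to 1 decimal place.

7.7°

A cylindrical equal-area projection with standard parallel φ₀ has meridian scale h = cos φ / cos φ₀ and parallel scale k = cos φ₀ / cos φ (so areas are preserved, h·k = 1).
At 36.3°: h = 1.069, k = 0.9350; principal scales a = 1.069, b = 0.9350.
sin(ω/2) = (a − b)/(a + b) = 0.1345/2.005 = 0.06708, so ω = 2 arcsin(0.06708) ≈ 7.7°.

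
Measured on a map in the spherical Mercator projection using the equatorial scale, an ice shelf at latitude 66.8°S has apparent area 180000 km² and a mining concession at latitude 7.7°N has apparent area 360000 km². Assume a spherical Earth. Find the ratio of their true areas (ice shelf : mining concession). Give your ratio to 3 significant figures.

Mercator's areal exaggeration is sec²φ; hence true area = (apparent area) · cos²φ.
True area of ice shelf: 180000 × cos²(66.8°) = 180000 × 0.1552 = 27930 km².
True area of mining concession: 360000 × cos²(7.7°) = 360000 × 0.9820 = 353500 km².
Ratio = 27930 / 353500 ≈ 0.0790.

0.0790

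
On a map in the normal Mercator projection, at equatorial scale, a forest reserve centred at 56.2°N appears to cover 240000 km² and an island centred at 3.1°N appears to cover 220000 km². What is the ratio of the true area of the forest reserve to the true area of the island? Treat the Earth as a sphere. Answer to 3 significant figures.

0.339

Mercator's areal exaggeration is sec²φ; hence true area = (apparent area) · cos²φ.
True area of forest reserve: 240000 × cos²(56.2°) = 240000 × 0.3095 = 74270 km².
True area of island: 220000 × cos²(3.1°) = 220000 × 0.9971 = 219400 km².
Ratio = 74270 / 219400 ≈ 0.339.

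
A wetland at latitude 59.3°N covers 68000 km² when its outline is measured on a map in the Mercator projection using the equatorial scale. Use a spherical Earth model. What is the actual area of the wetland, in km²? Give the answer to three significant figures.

The Mercator projection is conformal; its linear scale factor is the same in every direction and equals sec φ = 1/cos φ.
Areal scale = k² = sec²φ = 1/cos²(59.3°) = 1/0.5105² = 3.837.
True area = apparent / (areal scale) = 68000 / 3.837 ≈ 17700 km².

17700 km²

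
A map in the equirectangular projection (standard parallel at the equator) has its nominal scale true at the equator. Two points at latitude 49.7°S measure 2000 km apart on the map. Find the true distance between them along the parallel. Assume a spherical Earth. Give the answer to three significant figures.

For the equirectangular projection with φ₀ = 0 (plate carrée), h = 1 along meridians and k = sec φ along parallels.
Along the parallel at 49.7°, map distances are exaggerated by k = sec 49.7° = 1.546.
True distance = 2000 / 1.546 = 2000 × cos 49.7° ≈ 1290 km.

1290 km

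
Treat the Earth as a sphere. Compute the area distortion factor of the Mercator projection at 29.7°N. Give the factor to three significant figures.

For Mercator, h = k = sec φ (a conformal cylindrical projection has a single point scale, 1/cos φ).
Areal scale = k² = sec²φ = 1/cos²(29.7°) = 1/0.8686² = 1.325.

1.33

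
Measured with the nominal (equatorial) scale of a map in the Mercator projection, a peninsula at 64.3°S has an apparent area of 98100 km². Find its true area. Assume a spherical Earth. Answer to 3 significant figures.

The Mercator projection is conformal; its linear scale factor is the same in every direction and equals sec φ = 1/cos φ.
Areal scale = k² = sec²φ = 1/cos²(64.3°) = 1/0.4337² = 5.317.
True area = apparent / (areal scale) = 98100 / 5.317 ≈ 18400 km².

18400 km²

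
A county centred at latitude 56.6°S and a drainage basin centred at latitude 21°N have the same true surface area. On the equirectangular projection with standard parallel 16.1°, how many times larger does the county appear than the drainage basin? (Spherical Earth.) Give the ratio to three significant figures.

1.70

In the equirectangular projection with standard parallel φ₀ = 16.1° (x = Rλ cos φ₀, y = Rφ), meridians are true-scale (h = 1) and the parallel scale is k = cos φ₀ / cos φ.
Areal scale at 56.6°: h·k = 1.000 × 1.745 = 1.745.
Areal scale at 21°: h·k = 1.000 × 1.029 = 1.029.
Ratio = 1.745/1.029 ≈ 1.70.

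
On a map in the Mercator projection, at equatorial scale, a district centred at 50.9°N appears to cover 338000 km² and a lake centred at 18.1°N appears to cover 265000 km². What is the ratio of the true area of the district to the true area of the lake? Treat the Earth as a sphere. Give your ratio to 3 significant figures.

Since Mercator area scale is 1/cos²φ, the true area equals the apparent area multiplied by cos²φ.
True area of district: 338000 × cos²(50.9°) = 338000 × 0.3978 = 134400 km².
True area of lake: 265000 × cos²(18.1°) = 265000 × 0.9035 = 239400 km².
Ratio = 134400 / 239400 ≈ 0.562.

0.562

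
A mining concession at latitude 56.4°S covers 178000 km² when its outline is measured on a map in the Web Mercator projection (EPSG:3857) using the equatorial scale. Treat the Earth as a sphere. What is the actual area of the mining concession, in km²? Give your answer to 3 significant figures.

For Mercator, h = k = sec φ (a conformal cylindrical projection has a single point scale, 1/cos φ).
Areal scale = k² = sec²φ = 1/cos²(56.4°) = 1/0.5534² = 3.265.
True area = apparent / (areal scale) = 178000 / 3.265 ≈ 54500 km².

54500 km²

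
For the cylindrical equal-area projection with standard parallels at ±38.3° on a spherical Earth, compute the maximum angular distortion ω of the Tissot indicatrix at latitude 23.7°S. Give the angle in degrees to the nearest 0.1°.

17.6°

A cylindrical equal-area projection with standard parallel φ₀ has meridian scale h = cos φ / cos φ₀ and parallel scale k = cos φ₀ / cos φ (so areas are preserved, h·k = 1).
At 23.7°: h = 1.167, k = 0.8571; principal scales a = 1.167, b = 0.8571.
sin(ω/2) = (a − b)/(a + b) = 0.3097/2.024 = 0.1530, so ω = 2 arcsin(0.1530) ≈ 17.6°.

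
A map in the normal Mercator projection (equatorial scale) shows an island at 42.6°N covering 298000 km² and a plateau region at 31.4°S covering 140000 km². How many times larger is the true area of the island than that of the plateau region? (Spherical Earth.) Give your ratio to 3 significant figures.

On Mercator the areal scale is sec²φ, so true area = apparent × cos²φ.
True area of island: 298000 × cos²(42.6°) = 298000 × 0.5418 = 161500 km².
True area of plateau region: 140000 × cos²(31.4°) = 140000 × 0.7285 = 102000 km².
Ratio = 161500 / 102000 ≈ 1.58.

1.58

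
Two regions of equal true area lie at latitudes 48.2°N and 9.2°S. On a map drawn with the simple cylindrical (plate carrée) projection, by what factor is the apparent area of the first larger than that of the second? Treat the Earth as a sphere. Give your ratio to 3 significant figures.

For the equirectangular projection with φ₀ = 0 (plate carrée), h = 1 along meridians and k = sec φ along parallels.
Areal scale at 48.2°: h·k = 1.000 × 1.500 = 1.500.
Areal scale at 9.2°: h·k = 1.000 × 1.013 = 1.013.
Ratio = 1.500/1.013 ≈ 1.48.

1.48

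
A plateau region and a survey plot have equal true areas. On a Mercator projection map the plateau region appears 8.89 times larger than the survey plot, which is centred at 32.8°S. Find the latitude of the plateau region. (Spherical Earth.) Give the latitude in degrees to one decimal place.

For equal true areas on Mercator, apparent areas scale as sec²φ, so the ratio is cos²φ₂ / cos²φ₁.
cos²φ₂ / cos²φ₁ = 8.89  ⇒  cos φ₁ = cos 32.8° / √8.89 = 0.8406/2.982 = 0.2819.
φ₁ = arccos(0.2819) ≈ 73.6°.

73.6°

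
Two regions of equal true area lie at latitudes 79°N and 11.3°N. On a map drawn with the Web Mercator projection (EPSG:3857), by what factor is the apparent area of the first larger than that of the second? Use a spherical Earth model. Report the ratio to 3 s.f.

Mercator is conformal with k = sec φ, so areal scale = k² = sec²φ.
At 79°: sec²(79°) = 1/0.1908² = 27.47.
At 11.3°: sec²(11.3°) = 1/0.9806² = 1.040.
Ratio = 27.47/1.040 = cos²(11.3°)/cos²(79°) ≈ 26.4.

26.4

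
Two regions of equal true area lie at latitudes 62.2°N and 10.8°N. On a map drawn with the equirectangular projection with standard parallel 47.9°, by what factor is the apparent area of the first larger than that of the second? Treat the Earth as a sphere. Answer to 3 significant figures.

2.11

The equidistant cylindrical projection with φ₀ = 47.9° has h = 1 (meridians true) and k = cos φ₀ / cos φ along parallels.
Areal scale at 62.2°: h·k = 1.000 × 1.437 = 1.437.
Areal scale at 10.8°: h·k = 1.000 × 0.6825 = 0.6825.
Ratio = 1.437/0.6825 ≈ 2.11.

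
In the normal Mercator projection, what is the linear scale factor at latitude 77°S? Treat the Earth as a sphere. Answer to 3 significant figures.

Mercator is conformal, so the point scale is isotropic: h = k = sec φ = 1/cos φ.
k = 1/cos 77° = 1/0.2250 = 4.445.

4.45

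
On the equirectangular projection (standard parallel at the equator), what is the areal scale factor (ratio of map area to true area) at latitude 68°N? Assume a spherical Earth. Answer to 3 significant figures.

Plate carrée maps x = Rλ, y = Rφ. The meridian scale is h = 1 and the parallel scale is k = 1/cos φ = sec φ.
Areal scale = h·k = 1 × sec φ; at 68°, h = 1.000, k = 2.669, so h·k = 2.669.

2.67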